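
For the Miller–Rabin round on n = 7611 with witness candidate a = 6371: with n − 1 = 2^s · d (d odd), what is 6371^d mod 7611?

n − 1 = 7610 = 2^1 · 3805, so s = 1 and d = 3805.
6371^3805 mod 7611 = 6371.

6371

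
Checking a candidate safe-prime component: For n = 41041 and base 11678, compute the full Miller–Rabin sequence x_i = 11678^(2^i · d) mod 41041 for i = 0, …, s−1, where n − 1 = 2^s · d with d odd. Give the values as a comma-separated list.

n − 1 = 41040 = 2^4 · 2565, so s = 4 and d = 2565.
x_0 = 11678^2565 mod 41041 = 16444.
x_1 = 16444^2 mod 41041 = 27028.
x_2 = 27028^2 mod 41041 = 24025.
x_3 = 24025^2 mod 41041 = 1.

16444, 27028, 24025, 1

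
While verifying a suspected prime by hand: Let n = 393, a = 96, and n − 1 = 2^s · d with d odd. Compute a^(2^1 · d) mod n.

195

n − 1 = 392 = 2^3 · 49, so s = 3 and d = 49.
Repeated squaring mod 393: 96^1 ≡ 96, 96^2 ≡ 177, 96^4 ≡ 282, 96^8 ≡ 138, 96^16 ≡ 180, 96^32 ≡ 174.
49 = 32 + 16 + 1, so 96^49 ≡ 174·180·96 ≡ 270 (mod 393).
x_0 = 270.
x_1 = 270^2 mod 393 = 195.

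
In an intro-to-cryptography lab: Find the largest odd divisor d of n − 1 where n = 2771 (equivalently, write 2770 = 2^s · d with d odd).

1385

Halving: 2770 → 1385; 1385 is odd.
So 2770 = 2^1 · 1385.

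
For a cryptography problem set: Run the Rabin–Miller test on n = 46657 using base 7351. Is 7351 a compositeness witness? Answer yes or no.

yes

n − 1 = 46656 = 2^6 · 729, so s = 6 and d = 729.
Repeated squaring mod 46657: 7351^1 ≡ 7351, 7351^2 ≡ 8395, 7351^4 ≡ 23955, 7351^8 ≡ 7582, 7351^16 ≡ 5300, 7351^32 ≡ 2486, 7351^64 ≡ 21472, 7351^128 ≡ 28967, 7351^256 ≡ 7601, 7351^512 ≡ 13835.
729 = 512 + 128 + 64 + 16 + 8 + 1, so 7351^729 ≡ 13835·28967·21472·5300·7582·7351 ≡ 39330 (mod 46657).
x_0 = 7351^729 mod 46657 = 39330.
x_0 is neither 1 nor 46656, so continue squaring.
x_1 = 39330^2 mod 46657 = 29379.
x_2 = 29379^2 mod 46657 = 17798.
x_3 = 17798^2 mod 46657 = 14431.
x_4 = 14431^2 mod 46657 = 23570.
x_5 = 23570^2 mod 46657 = 1.
x_5 = 1 but x_4 ≠ ±1, a nontrivial square root of 1 — 7351 is a witness and 46657 is composite.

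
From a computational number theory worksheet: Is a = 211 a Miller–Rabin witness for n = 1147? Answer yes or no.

no

n − 1 = 1146 = 2^1 · 573, so s = 1 and d = 573.
By repeated squaring, 211^573 ≡ 1 (mod 1147).
x_0 = 211^573 mod 1147 = 1.
x_0 = 1, so 211 is not a witness.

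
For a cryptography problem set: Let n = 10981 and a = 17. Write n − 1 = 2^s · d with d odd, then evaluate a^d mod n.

9744

n − 1 = 10980 = 2^2 · 2745, so s = 2 and d = 2745.
Repeated squaring mod 10981: 17^1 ≡ 17, 17^2 ≡ 289, 17^4 ≡ 6654, 17^8 ≡ 324, 17^16 ≡ 6147, 17^32 ≡ 10969, 17^64 ≡ 144, 17^128 ≡ 9755, 17^256 ≡ 9660, 17^512 ≡ 10043, 17^1024 ≡ 1364, 17^2048 ≡ 4707.
2745 = 2048 + 512 + 128 + 32 + 16 + 8 + 1, so 17^2745 ≡ 4707·10043·9755·10969·6147·324·17 ≡ 9744 (mod 10981).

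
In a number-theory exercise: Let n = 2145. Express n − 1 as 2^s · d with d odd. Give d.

Halving: 2144 → 1072 → 536 → 268 → 134 → 67; 67 is odd.
So 2144 = 2^5 · 67.

67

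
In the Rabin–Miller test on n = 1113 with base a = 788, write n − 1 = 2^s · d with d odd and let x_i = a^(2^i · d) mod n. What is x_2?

1096

n − 1 = 1112 = 2^3 · 139, so s = 3 and d = 139.
Repeated squaring mod 1113: 788^1 ≡ 788, 788^2 ≡ 1003, 788^4 ≡ 970, 788^8 ≡ 415, 788^16 ≡ 823, 788^32 ≡ 625, 788^64 ≡ 1075, 788^128 ≡ 331.
139 = 128 + 8 + 2 + 1, so 788^139 ≡ 331·415·1003·788 ≡ 116 (mod 1113).
x_0 = 116.
x_1 = 116^2 mod 1113 = 100.
x_2 = 100^2 mod 1113 = 1096.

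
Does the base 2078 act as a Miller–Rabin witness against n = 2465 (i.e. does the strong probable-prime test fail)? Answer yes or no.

no

n − 1 = 2464 = 2^5 · 77, so s = 5 and d = 77.
x_0 = 2078^77 mod 2465 = 2163.
x_0 is neither 1 nor 2464, so continue squaring.
x_1 = 2163^2 mod 2465 = 2464.
x_1 ≡ −1, so 2078 is not a witness.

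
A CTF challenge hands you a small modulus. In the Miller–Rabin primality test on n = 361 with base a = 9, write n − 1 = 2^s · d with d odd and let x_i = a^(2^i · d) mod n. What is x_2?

n − 1 = 360 = 2^3 · 45, so s = 3 and d = 45.
Repeated squaring mod 361: 9^1 ≡ 9, 9^2 ≡ 81, 9^4 ≡ 63, 9^8 ≡ 359, 9^16 ≡ 4, 9^32 ≡ 16.
45 = 32 + 8 + 4 + 1, so 9^45 ≡ 16·359·63·9 ≡ 267 (mod 361).
x_0 = 267.
x_1 = 267^2 mod 361 = 172.
x_2 = 172^2 mod 361 = 343.

343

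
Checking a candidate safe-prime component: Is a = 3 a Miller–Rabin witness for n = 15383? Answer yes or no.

no

n − 1 = 15382 = 2^1 · 7691, so s = 1 and d = 7691.
x_0 = 3^7691 mod 15383 = 1.
x_0 = 1, so 3 is not a witness.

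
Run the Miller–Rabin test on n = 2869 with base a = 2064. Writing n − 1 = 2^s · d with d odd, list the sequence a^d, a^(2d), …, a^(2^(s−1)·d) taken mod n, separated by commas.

n − 1 = 2868 = 2^2 · 717, so s = 2 and d = 717.
x_0 = 2064^717 mod 2869 = 1291.
x_1 = 1291^2 mod 2869 = 2661.

1291, 2661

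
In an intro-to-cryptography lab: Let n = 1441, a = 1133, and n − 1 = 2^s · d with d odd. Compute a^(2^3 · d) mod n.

176

n − 1 = 1440 = 2^5 · 45, so s = 5 and d = 45.
x_0 = 1133^45 mod 1441 = 440.
x_1 = 440^2 mod 1441 = 506.
x_2 = 506^2 mod 1441 = 979.
x_3 = 979^2 mod 1441 = 176.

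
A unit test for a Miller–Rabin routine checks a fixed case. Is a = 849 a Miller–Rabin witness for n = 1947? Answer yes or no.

yes

n − 1 = 1946 = 2^1 · 973, so s = 1 and d = 973.
x_0 = 849^973 mod 1947 = 393.
x_0 ∉ {1, 1946} and s = 1, so 849 is a Miller–Rabin witness and 1947 is composite.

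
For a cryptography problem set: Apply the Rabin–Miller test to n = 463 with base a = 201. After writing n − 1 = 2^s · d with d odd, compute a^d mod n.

n − 1 = 462 = 2^1 · 231, so s = 1 and d = 231.
201^231 mod 463 = 462.

462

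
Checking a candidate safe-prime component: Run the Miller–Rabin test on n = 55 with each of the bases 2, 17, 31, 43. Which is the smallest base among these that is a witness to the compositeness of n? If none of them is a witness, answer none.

n − 1 = 54 = 2^1 · 27, so s = 1 and d = 27.
Base 2: x_0 = 2^27 mod 55 = 18. x_0 ∉ {1, 54} and s = 1, so 2 is a Miller–Rabin witness and 55 is composite.
Base 17: x_0 = 17^27 mod 55 = 8. x_0 ∉ {1, 54} and s = 1, so 17 is a Miller–Rabin witness and 55 is composite.
Base 31: x_0 = 31^27 mod 55 = 26. x_0 ∉ {1, 54} and s = 1, so 31 is a Miller–Rabin witness and 55 is composite.
Base 43: x_0 = 43^27 mod 55 = 32. x_0 ∉ {1, 54} and s = 1, so 43 is a Miller–Rabin witness and 55 is composite.
The smallest witness among the given bases is 2.

2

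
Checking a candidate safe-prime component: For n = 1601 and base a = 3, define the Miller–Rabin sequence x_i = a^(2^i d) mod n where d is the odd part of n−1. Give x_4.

1561

n − 1 = 1600 = 2^6 · 25, so s = 6 and d = 25.
Repeated squaring mod 1601: 3^1 ≡ 3, 3^2 ≡ 9, 3^4 ≡ 81, 3^8 ≡ 157, 3^16 ≡ 634.
25 = 16 + 8 + 1, so 3^25 ≡ 634·157·3 ≡ 828 (mod 1601).
x_0 = 828.
x_1 = 828^2 mod 1601 = 356.
x_2 = 356^2 mod 1601 = 257.
x_3 = 257^2 mod 1601 = 408.
x_4 = 408^2 mod 1601 = 1561.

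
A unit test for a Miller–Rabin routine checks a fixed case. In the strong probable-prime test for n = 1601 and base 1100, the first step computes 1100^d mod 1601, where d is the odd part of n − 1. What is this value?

n − 1 = 1600 = 2^6 · 25, so s = 6 and d = 25.
Repeated squaring mod 1601: 1100^1 ≡ 1100, 1100^2 ≡ 1245, 1100^4 ≡ 257, 1100^8 ≡ 408, 1100^16 ≡ 1561.
25 = 16 + 8 + 1, so 1100^25 ≡ 1561·408·1100 ≡ 13 (mod 1601).

13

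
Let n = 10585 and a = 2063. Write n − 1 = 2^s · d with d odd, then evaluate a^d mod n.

n − 1 = 10584 = 2^3 · 1323, so s = 3 and d = 1323.
2063^1323 mod 10585 = 4407.

4407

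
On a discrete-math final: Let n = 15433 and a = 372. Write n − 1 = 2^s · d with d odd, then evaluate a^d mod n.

2326

n − 1 = 15432 = 2^3 · 1929, so s = 3 and d = 1929.
Repeated squaring mod 15433: 372^1 ≡ 372, 372^2 ≡ 14920, 372^4 ≡ 808, 372^8 ≡ 4678, 372^16 ≡ 15123, 372^32 ≡ 3502, 372^64 ≡ 10202, 372^128 ≡ 652, 372^256 ≡ 8413, 372^512 ≡ 2831, 372^1024 ≡ 4834.
1929 = 1024 + 512 + 256 + 128 + 8 + 1, so 372^1929 ≡ 4834·2831·8413·652·4678·372 ≡ 2326 (mod 15433).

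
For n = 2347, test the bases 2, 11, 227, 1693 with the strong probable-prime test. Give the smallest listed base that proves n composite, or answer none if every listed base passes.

n − 1 = 2346 = 2^1 · 1173, so s = 1 and d = 1173.
Base 2: x_0 = 2^1173 mod 2347 = 2346. x_0 = 2346 ≡ −1, so 2 is not a witness.
Base 11: x_0 = 11^1173 mod 2347 = 2346. x_0 = 2346 ≡ −1, so 11 is not a witness.
Base 227: x_0 = 227^1173 mod 2347 = 2346. x_0 = 2346 ≡ −1, so 227 is not a witness.
Base 1693: x_0 = 1693^1173 mod 2347 = 1. x_0 = 1, so 1693 is not a witness.
No listed base is a witness for 2347.

none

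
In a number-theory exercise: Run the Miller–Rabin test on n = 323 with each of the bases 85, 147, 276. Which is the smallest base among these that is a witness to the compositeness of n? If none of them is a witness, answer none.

n − 1 = 322 = 2^1 · 161, so s = 1 and d = 161.
Base 85: x_0 = 85^161 mod 323 = 17. x_0 ∉ {1, 322} and s = 1, so 85 is a Miller–Rabin witness and 323 is composite.
Base 147: x_0 = 147^161 mod 323 = 300. x_0 ∉ {1, 322} and s = 1, so 147 is a Miller–Rabin witness and 323 is composite.
Base 276: x_0 = 276^161 mod 323 = 21. x_0 ∉ {1, 322} and s = 1, so 276 is a Miller–Rabin witness and 323 is composite.
The smallest witness among the given bases is 85.

85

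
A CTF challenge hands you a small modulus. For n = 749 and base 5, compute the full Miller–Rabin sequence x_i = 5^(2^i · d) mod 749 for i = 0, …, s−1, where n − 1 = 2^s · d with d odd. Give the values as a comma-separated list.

628, 410

n − 1 = 748 = 2^2 · 187, so s = 2 and d = 187.
x_0 = 5^187 mod 749 = 628.
x_1 = 628^2 mod 749 = 410.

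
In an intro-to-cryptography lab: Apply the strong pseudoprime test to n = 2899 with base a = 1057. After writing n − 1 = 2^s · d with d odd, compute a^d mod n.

1169

n − 1 = 2898 = 2^1 · 1449, so s = 1 and d = 1449.
Repeated squaring mod 2899: 1057^1 ≡ 1057, 1057^2 ≡ 1134, 1057^4 ≡ 1699, 1057^8 ≡ 2096, 1057^16 ≡ 1231, 1057^32 ≡ 2083, 1057^64 ≡ 1985, 1057^128 ≡ 484, 1057^256 ≡ 2336, 1057^512 ≡ 978, 1057^1024 ≡ 2713.
1449 = 1024 + 256 + 128 + 32 + 8 + 1, so 1057^1449 ≡ 2713·2336·484·2083·2096·1057 ≡ 1169 (mod 2899).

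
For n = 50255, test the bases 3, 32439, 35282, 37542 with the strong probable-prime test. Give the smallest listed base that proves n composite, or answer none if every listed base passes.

n − 1 = 50254 = 2^1 · 25127, so s = 1 and d = 25127.
Base 3: x_0 = 3^25127 mod 50255 = 4972. x_0 ∉ {1, 50254} and s = 1, so 3 is a Miller–Rabin witness and 50255 is composite.
Base 32439: x_0 = 32439^25127 mod 50255 = 1764. x_0 ∉ {1, 50254} and s = 1, so 32439 is a Miller–Rabin witness and 50255 is composite.
Base 35282: x_0 = 35282^25127 mod 50255 = 16928. x_0 ∉ {1, 50254} and s = 1, so 35282 is a Miller–Rabin witness and 50255 is composite.
Base 37542: x_0 = 37542^25127 mod 50255 = 35843. x_0 ∉ {1, 50254} and s = 1, so 37542 is a Miller–Rabin witness and 50255 is composite.
The smallest witness among the given bases is 3.

3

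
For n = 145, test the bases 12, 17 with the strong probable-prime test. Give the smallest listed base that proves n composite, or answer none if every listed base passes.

n − 1 = 144 = 2^4 · 9, so s = 4 and d = 9.
Base 12: x_0 = 12^9 mod 145 = 12. x_0 is neither 1 nor 144, so continue squaring. x_1 = 12^2 mod 145 = 144. x_1 ≡ −1, so 12 is not a witness.
Base 17: x_0 = 17^9 mod 145 = 17. x_0 is neither 1 nor 144, so continue squaring. x_1 = 17^2 mod 145 = 144. x_1 ≡ −1, so 17 is not a witness.
No listed base is a witness for 145.

none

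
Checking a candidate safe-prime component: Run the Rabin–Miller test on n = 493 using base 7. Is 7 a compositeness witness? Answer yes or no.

n − 1 = 492 = 2^2 · 123, so s = 2 and d = 123.
x_0 = 7^123 mod 493 = 371.
x_0 is neither 1 nor 492, so continue squaring.
x_1 = 371^2 mod 493 = 94.
Reached i = s−1 = 1 without hitting −1: 7 is a Miller–Rabin witness and 493 is composite.

yes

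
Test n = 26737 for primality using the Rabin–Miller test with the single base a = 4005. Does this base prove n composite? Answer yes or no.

no

n − 1 = 26736 = 2^4 · 1671, so s = 4 and d = 1671.
x_0 = 4005^1671 mod 26737 = 20875.
x_0 is neither 1 nor 26736, so continue squaring.
x_1 = 20875^2 mod 26737 = 5999.
x_2 = 5999^2 mod 26737 = 26736.
x_2 ≡ −1, so 4005 is not a witness.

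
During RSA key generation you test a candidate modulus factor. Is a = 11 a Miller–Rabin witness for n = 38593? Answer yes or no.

no

n − 1 = 38592 = 2^6 · 603, so s = 6 and d = 603.
Repeated squaring mod 38593: 11^1 ≡ 11, 11^2 ≡ 121, 11^4 ≡ 14641, 11^8 ≡ 13359, 11^16 ≡ 8849, 11^32 ≡ 38197, 11^64 ≡ 2444, 11^128 ≡ 29814, 11^256 ≡ 620, 11^512 ≡ 37063.
603 = 512 + 64 + 16 + 8 + 2 + 1, so 11^603 ≡ 37063·2444·8849·13359·121·11 ≡ 35293 (mod 38593).
x_0 = 11^603 mod 38593 = 35293.
x_0 is neither 1 nor 38592, so continue squaring.
x_1 = 35293^2 mod 38593 = 6774.
x_2 = 6774^2 mod 38593 = 38592.
x_2 ≡ −1, so 11 is not a witness.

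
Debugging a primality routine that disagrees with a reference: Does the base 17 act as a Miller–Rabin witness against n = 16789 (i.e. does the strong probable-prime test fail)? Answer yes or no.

yes

n − 1 = 16788 = 2^2 · 4197, so s = 2 and d = 4197.
x_0 = 17^4197 mod 16789 = 9484.
x_0 is neither 1 nor 16788, so continue squaring.
x_1 = 9484^2 mod 16789 = 7583.
Reached i = s−1 = 1 without hitting −1: 17 is a Miller–Rabin witness and 16789 is composite.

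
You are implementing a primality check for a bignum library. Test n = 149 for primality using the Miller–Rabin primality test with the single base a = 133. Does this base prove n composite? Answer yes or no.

n − 1 = 148 = 2^2 · 37, so s = 2 and d = 37.
By repeated squaring, 133^37 ≡ 148 (mod 149).
x_0 = 133^37 mod 149 = 148.
x_0 = 148 ≡ −1, so 133 is not a witness.

no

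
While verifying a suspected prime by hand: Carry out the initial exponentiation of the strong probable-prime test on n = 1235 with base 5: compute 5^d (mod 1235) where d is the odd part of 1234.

655

n − 1 = 1234 = 2^1 · 617, so s = 1 and d = 617.
5^617 mod 1235 = 655.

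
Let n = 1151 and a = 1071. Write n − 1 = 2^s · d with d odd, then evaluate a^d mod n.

1150

n − 1 = 1150 = 2^1 · 575, so s = 1 and d = 575.
Repeated squaring mod 1151: 1071^1 ≡ 1071, 1071^2 ≡ 645, 1071^4 ≡ 514, 1071^8 ≡ 617, 1071^16 ≡ 859, 1071^32 ≡ 90, 1071^64 ≡ 43, 1071^128 ≡ 698, 1071^256 ≡ 331, 1071^512 ≡ 216.
575 = 512 + 32 + 16 + 8 + 4 + 2 + 1, so 1071^575 ≡ 216·90·859·617·514·645·1071 ≡ 1150 (mod 1151).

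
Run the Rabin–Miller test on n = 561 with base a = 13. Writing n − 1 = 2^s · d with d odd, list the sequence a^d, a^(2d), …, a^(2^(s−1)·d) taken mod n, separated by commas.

n − 1 = 560 = 2^4 · 35, so s = 4 and d = 35.
x_0 = 13^35 mod 561 = 208.
x_1 = 208^2 mod 561 = 67.
x_2 = 67^2 mod 561 = 1.
x_3 = 1^2 mod 561 = 1.

208, 67, 1, 1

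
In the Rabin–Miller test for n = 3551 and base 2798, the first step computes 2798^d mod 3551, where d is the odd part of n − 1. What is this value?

n − 1 = 3550 = 2^1 · 1775, so s = 1 and d = 1775.
2798^1775 mod 3551 = 2042.

2042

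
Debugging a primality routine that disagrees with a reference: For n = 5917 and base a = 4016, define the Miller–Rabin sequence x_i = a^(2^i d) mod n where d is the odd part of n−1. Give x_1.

5653

n − 1 = 5916 = 2^2 · 1479, so s = 2 and d = 1479.
x_0 = 4016^1479 mod 5917 = 2783.
x_1 = 2783^2 mod 5917 = 5653.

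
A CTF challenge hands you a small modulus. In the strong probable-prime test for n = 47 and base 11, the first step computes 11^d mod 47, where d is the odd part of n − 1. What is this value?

46

n − 1 = 46 = 2^1 · 23, so s = 1 and d = 23.
11^23 mod 47 = 46.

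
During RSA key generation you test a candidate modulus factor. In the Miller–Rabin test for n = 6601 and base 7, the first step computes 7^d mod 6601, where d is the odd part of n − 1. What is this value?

413

n − 1 = 6600 = 2^3 · 825, so s = 3 and d = 825.
Repeated squaring mod 6601: 7^1 ≡ 7, 7^2 ≡ 49, 7^4 ≡ 2401, 7^8 ≡ 2128, 7^16 ≡ 98, 7^32 ≡ 3003, 7^64 ≡ 1043, 7^128 ≡ 5285, 7^256 ≡ 2394, 7^512 ≡ 1568.
825 = 512 + 256 + 32 + 16 + 8 + 1, so 7^825 ≡ 1568·2394·3003·98·2128·7 ≡ 413 (mod 6601).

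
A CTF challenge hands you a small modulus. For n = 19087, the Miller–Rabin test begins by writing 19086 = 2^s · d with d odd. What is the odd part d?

Halving: 19086 → 9543; 9543 is odd.
So 19086 = 2^1 · 9543.

9543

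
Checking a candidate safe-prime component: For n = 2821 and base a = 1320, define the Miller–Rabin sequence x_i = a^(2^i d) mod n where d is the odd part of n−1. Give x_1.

1520

n − 1 = 2820 = 2^2 · 705, so s = 2 and d = 705.
x_0 = 1320^705 mod 2821 = 1737.
x_1 = 1737^2 mod 2821 = 1520.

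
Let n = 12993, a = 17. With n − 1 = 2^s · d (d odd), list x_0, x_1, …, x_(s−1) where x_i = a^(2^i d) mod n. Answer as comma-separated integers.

5126, 4030, 12643, 5563, 10636, 7438

n − 1 = 12992 = 2^6 · 203, so s = 6 and d = 203.
x_0 = 17^203 mod 12993 = 5126.
x_1 = 5126^2 mod 12993 = 4030.
x_2 = 4030^2 mod 12993 = 12643.
x_3 = 12643^2 mod 12993 = 5563.
x_4 = 5563^2 mod 12993 = 10636.
x_5 = 10636^2 mod 12993 = 7438.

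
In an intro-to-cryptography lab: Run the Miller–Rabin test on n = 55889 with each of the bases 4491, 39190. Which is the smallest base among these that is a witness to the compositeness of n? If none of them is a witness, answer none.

none

n − 1 = 55888 = 2^4 · 3493, so s = 4 and d = 3493.
Base 4491: x_0 = 4491^3493 mod 55889 = 1. x_0 = 1, so 4491 is not a witness.
Base 39190: x_0 = 39190^3493 mod 55889 = 4001. x_0 is neither 1 nor 55888, so continue squaring. x_1 = 4001^2 mod 55889 = 23747. x_2 = 23747^2 mod 55889 = 55888. x_2 ≡ −1, so 39190 is not a witness.
No listed base is a witness for 55889.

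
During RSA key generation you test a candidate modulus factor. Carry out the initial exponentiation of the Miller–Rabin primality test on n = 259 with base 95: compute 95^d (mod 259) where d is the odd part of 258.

n − 1 = 258 = 2^1 · 129, so s = 1 and d = 129.
By repeated squaring, 95^129 ≡ 85 (mod 259).

85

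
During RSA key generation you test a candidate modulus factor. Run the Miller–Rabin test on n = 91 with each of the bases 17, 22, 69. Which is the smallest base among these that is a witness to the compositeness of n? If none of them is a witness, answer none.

none

n − 1 = 90 = 2^1 · 45, so s = 1 and d = 45.
Base 17: x_0 = 17^45 mod 91 = 90. x_0 = 90 ≡ −1, so 17 is not a witness.
Base 22: x_0 = 22^45 mod 91 = 1. x_0 = 1, so 22 is not a witness.
Base 69: x_0 = 69^45 mod 91 = 90. x_0 = 90 ≡ −1, so 69 is not a witness.
No listed base is a witness for 91.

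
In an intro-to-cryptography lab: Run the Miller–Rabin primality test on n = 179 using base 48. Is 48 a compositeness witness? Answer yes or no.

no

n − 1 = 178 = 2^1 · 89, so s = 1 and d = 89.
x_0 = 48^89 mod 179 = 1.
x_0 = 1, so 48 is not a witness.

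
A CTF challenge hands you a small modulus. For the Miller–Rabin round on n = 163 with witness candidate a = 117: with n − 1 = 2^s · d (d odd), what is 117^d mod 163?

162

n − 1 = 162 = 2^1 · 81, so s = 1 and d = 81.
Repeated squaring mod 163: 117^1 ≡ 117, 117^2 ≡ 160, 117^4 ≡ 9, 117^8 ≡ 81, 117^16 ≡ 41, 117^32 ≡ 51, 117^64 ≡ 156.
81 = 64 + 16 + 1, so 117^81 ≡ 156·41·117 ≡ 162 (mod 163).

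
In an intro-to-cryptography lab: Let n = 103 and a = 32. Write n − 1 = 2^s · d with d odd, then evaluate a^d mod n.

1

n − 1 = 102 = 2^1 · 51, so s = 1 and d = 51.
Repeated squaring mod 103: 32^1 ≡ 32, 32^2 ≡ 97, 32^4 ≡ 36, 32^8 ≡ 60, 32^16 ≡ 98, 32^32 ≡ 25.
51 = 32 + 16 + 2 + 1, so 32^51 ≡ 25·98·97·32 ≡ 1 (mod 103).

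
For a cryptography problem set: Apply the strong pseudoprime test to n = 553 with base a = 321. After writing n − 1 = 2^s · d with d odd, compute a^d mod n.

n − 1 = 552 = 2^3 · 69, so s = 3 and d = 69.
By repeated squaring, 321^69 ≡ 405 (mod 553).

405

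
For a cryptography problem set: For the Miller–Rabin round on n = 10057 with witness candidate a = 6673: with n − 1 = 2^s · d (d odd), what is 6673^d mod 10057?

7290

n − 1 = 10056 = 2^3 · 1257, so s = 3 and d = 1257.
Repeated squaring mod 10057: 6673^1 ≡ 6673, 6673^2 ≡ 6590, 6673^4 ≡ 1974, 6673^8 ≡ 4617, 6673^16 ≡ 5906, 6673^32 ≡ 3160, 6673^64 ≡ 9056, 6673^128 ≡ 6358, 6673^256 ≡ 5081, 6673^512 ≡ 242, 6673^1024 ≡ 8279.
1257 = 1024 + 128 + 64 + 32 + 8 + 1, so 6673^1257 ≡ 8279·6358·9056·3160·4617·6673 ≡ 7290 (mod 10057).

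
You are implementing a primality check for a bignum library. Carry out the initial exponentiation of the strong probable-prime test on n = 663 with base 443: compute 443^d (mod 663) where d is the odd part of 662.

443

n − 1 = 662 = 2^1 · 331, so s = 1 and d = 331.
443^331 mod 663 = 443.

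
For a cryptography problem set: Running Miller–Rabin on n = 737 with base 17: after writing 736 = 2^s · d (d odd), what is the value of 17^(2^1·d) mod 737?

676

n − 1 = 736 = 2^5 · 23, so s = 5 and d = 23.
Repeated squaring mod 737: 17^1 ≡ 17, 17^2 ≡ 289, 17^4 ≡ 240, 17^8 ≡ 114, 17^16 ≡ 467.
23 = 16 + 4 + 2 + 1, so 17^23 ≡ 467·240·289·17 ≡ 227 (mod 737).
x_0 = 227.
x_1 = 227^2 mod 737 = 676.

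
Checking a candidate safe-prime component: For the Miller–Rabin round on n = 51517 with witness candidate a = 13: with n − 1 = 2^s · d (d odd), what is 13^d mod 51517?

n − 1 = 51516 = 2^2 · 12879, so s = 2 and d = 12879.
13^12879 mod 51517 = 41715.

41715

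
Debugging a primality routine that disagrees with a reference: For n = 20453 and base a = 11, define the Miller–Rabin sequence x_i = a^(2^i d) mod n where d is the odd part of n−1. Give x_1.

n − 1 = 20452 = 2^2 · 5113, so s = 2 and d = 5113.
Repeated squaring mod 20453: 11^1 ≡ 11, 11^2 ≡ 121, 11^4 ≡ 14641, 11^8 ≡ 11441, 11^16 ≡ 17734, 11^32 ≡ 9428, 11^64 ≡ 18899, 11^128 ≡ 1462, 11^256 ≡ 10332, 11^512 ≡ 6017, 11^1024 ≡ 2479, 11^2048 ≡ 9541, 11^4096 ≡ 14831.
5113 = 4096 + 512 + 256 + 128 + 64 + 32 + 16 + 8 + 1, so 11^5113 ≡ 14831·6017·10332·1462·18899·9428·17734·11441·11 ≡ 19585 (mod 20453).
x_0 = 19585.
x_1 = 19585^2 mod 20453 = 17116.

17116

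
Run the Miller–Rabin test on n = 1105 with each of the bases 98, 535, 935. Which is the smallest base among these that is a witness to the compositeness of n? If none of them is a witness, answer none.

n − 1 = 1104 = 2^4 · 69, so s = 4 and d = 69.
Base 98: x_0 = 98^69 mod 1105 = 268. x_0 is neither 1 nor 1104, so continue squaring. x_1 = 268^2 mod 1105 = 1104. x_1 ≡ −1, so 98 is not a witness.
Base 535: x_0 = 535^69 mod 1105 = 655. x_0 is neither 1 nor 1104, so continue squaring. x_1 = 655^2 mod 1105 = 285. x_2 = 285^2 mod 1105 = 560. x_3 = 560^2 mod 1105 = 885. Reached i = s−1 = 3 without hitting −1: 535 is a Miller–Rabin witness and 1105 is composite.
Base 935: x_0 = 935^69 mod 1105 = 935. x_0 is neither 1 nor 1104, so continue squaring. x_1 = 935^2 mod 1105 = 170. x_2 = 170^2 mod 1105 = 170. x_3 = 170^2 mod 1105 = 170. Reached i = s−1 = 3 without hitting −1: 935 is a Miller–Rabin witness and 1105 is composite.
The smallest witness among the given bases is 535.

535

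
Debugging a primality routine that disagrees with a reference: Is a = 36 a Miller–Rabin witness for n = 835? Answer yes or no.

n − 1 = 834 = 2^1 · 417, so s = 1 and d = 417.
x_0 = 36^417 mod 835 = 461.
x_0 ∉ {1, 834} and s = 1, so 36 is a Miller–Rabin witness and 835 is composite.

yes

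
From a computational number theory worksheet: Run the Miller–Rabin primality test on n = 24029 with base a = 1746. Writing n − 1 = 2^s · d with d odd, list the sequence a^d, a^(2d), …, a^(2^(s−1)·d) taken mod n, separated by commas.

n − 1 = 24028 = 2^2 · 6007, so s = 2 and d = 6007.
x_0 = 1746^6007 mod 24029 = 11937.
x_1 = 11937^2 mod 24029 = 24028.

11937, 24028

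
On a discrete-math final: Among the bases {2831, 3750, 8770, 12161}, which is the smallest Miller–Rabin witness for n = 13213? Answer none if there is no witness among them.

n − 1 = 13212 = 2^2 · 3303, so s = 2 and d = 3303.
Base 2831: x_0 = 2831^3303 mod 13213 = 13212. x_0 = 13212 ≡ −1, so 2831 is not a witness.
Base 3750: x_0 = 3750^3303 mod 13213 = 10339. x_0 is neither 1 nor 13212, so continue squaring. x_1 = 10339^2 mod 13213 = 1751. Reached i = s−1 = 1 without hitting −1: 3750 is a Miller–Rabin witness and 13213 is composite.
Base 8770: x_0 = 8770^3303 mod 13213 = 11264. x_0 is neither 1 nor 13212, so continue squaring. x_1 = 11264^2 mod 13213 = 6470. Reached i = s−1 = 1 without hitting −1: 8770 is a Miller–Rabin witness and 13213 is composite.
Base 12161: x_0 = 12161^3303 mod 13213 = 3202. x_0 is neither 1 nor 13212, so continue squaring. x_1 = 3202^2 mod 13213 = 12729. Reached i = s−1 = 1 without hitting −1: 12161 is a Miller–Rabin witness and 13213 is composite.
The smallest witness among the given bases is 3750.

3750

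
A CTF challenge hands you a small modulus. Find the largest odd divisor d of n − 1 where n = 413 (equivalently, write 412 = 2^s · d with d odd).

Halving: 412 → 206 → 103; 103 is odd.
So 412 = 2^2 · 103.

103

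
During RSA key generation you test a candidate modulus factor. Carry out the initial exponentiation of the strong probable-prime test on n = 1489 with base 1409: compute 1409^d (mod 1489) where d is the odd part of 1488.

n − 1 = 1488 = 2^4 · 93, so s = 4 and d = 93.
By repeated squaring, 1409^93 ≡ 225 (mod 1489).

225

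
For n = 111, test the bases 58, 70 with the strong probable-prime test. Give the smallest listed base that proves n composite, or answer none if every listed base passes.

n − 1 = 110 = 2^1 · 55, so s = 1 and d = 55.
Base 58: x_0 = 58^55 mod 111 = 58. x_0 ∉ {1, 110} and s = 1, so 58 is a Miller–Rabin witness and 111 is composite.
Base 70: x_0 = 70^55 mod 111 = 70. x_0 ∉ {1, 110} and s = 1, so 70 is a Miller–Rabin witness and 111 is composite.
The smallest witness among the given bases is 58.

58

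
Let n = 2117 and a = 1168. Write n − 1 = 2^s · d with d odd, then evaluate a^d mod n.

1679

n − 1 = 2116 = 2^2 · 529, so s = 2 and d = 529.
1168^529 mod 2117 = 1679.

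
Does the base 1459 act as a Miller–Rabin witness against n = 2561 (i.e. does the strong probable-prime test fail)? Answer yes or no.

yes

n − 1 = 2560 = 2^9 · 5, so s = 9 and d = 5.
x_0 = 1459^5 mod 2561 = 2076.
x_0 is neither 1 nor 2560, so continue squaring.
x_1 = 2076^2 mod 2561 = 2174.
x_2 = 2174^2 mod 2561 = 1231.
x_3 = 1231^2 mod 2561 = 1810.
x_4 = 1810^2 mod 2561 = 581.
x_5 = 581^2 mod 2561 = 2070.
x_6 = 2070^2 mod 2561 = 347.
x_7 = 347^2 mod 2561 = 42.
x_8 = 42^2 mod 2561 = 1764.
Reached i = s−1 = 8 without hitting −1: 1459 is a Miller–Rabin witness and 2561 is composite.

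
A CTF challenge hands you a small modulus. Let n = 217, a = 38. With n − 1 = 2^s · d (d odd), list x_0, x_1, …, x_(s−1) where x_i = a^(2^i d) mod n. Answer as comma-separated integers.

202, 8, 64

n − 1 = 216 = 2^3 · 27, so s = 3 and d = 27.
x_0 = 38^27 mod 217 = 202.
x_1 = 202^2 mod 217 = 8.
x_2 = 8^2 mod 217 = 64.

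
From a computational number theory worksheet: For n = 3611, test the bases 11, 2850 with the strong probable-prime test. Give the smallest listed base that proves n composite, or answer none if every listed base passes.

11

n − 1 = 3610 = 2^1 · 1805, so s = 1 and d = 1805.
Base 11: x_0 = 11^1805 mod 3611 = 2564. x_0 ∉ {1, 3610} and s = 1, so 11 is a Miller–Rabin witness and 3611 is composite.
Base 2850: x_0 = 2850^1805 mod 3611 = 1033. x_0 ∉ {1, 3610} and s = 1, so 2850 is a Miller–Rabin witness and 3611 is composite.
The smallest witness among the given bases is 11.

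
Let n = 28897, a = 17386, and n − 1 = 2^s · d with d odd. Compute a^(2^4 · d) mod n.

n − 1 = 28896 = 2^5 · 903, so s = 5 and d = 903.
Repeated squaring mod 28897: 17386^1 ≡ 17386, 17386^2 ≡ 10376, 17386^4 ≡ 20051, 17386^8 ≡ 27537, 17386^16 ≡ 192, 17386^32 ≡ 7967, 17386^64 ≡ 15277, 17386^128 ≡ 14557, 17386^256 ≡ 4548, 17386^512 ≡ 22949.
903 = 512 + 256 + 128 + 4 + 2 + 1, so 17386^903 ≡ 22949·4548·14557·20051·10376·17386 ≡ 898 (mod 28897).
x_0 = 898.
x_1 = 898^2 mod 28897 = 26185.
x_2 = 26185^2 mod 28897 = 15106.
x_3 = 15106^2 mod 28897 = 20524.
x_4 = 20524^2 mod 28897 = 3007.

3007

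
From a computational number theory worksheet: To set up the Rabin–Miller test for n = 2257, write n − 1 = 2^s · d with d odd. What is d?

141

Halving: 2256 → 1128 → 564 → 282 → 141; 141 is odd.
So 2256 = 2^4 · 141.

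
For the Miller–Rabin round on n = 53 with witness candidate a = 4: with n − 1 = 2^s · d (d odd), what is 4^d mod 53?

52

n − 1 = 52 = 2^2 · 13, so s = 2 and d = 13.
Repeated squaring mod 53: 4^1 ≡ 4, 4^2 ≡ 16, 4^4 ≡ 44, 4^8 ≡ 28.
13 = 8 + 4 + 1, so 4^13 ≡ 28·44·4 ≡ 52 (mod 53).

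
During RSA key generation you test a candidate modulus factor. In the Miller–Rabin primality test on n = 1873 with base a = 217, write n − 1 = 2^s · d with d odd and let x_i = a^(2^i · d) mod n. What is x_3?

n − 1 = 1872 = 2^4 · 117, so s = 4 and d = 117.
Repeated squaring mod 1873: 217^1 ≡ 217, 217^2 ≡ 264, 217^4 ≡ 395, 217^8 ≡ 566, 217^16 ≡ 73, 217^32 ≡ 1583, 217^64 ≡ 1688.
117 = 64 + 32 + 16 + 4 + 1, so 217^117 ≡ 1688·1583·73·395·217 ≡ 645 (mod 1873).
x_0 = 645.
x_1 = 645^2 mod 1873 = 219.
x_2 = 219^2 mod 1873 = 1136.
x_3 = 1136^2 mod 1873 = 1872.

1872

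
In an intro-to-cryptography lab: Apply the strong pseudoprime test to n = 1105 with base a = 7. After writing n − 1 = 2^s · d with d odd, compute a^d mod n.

827

n − 1 = 1104 = 2^4 · 69, so s = 4 and d = 69.
By repeated squaring, 7^69 ≡ 827 (mod 1105).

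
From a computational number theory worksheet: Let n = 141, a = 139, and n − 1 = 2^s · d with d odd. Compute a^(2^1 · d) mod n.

49

n − 1 = 140 = 2^2 · 35, so s = 2 and d = 35.
x_0 = 139^35 mod 141 = 40.
x_1 = 40^2 mod 141 = 49.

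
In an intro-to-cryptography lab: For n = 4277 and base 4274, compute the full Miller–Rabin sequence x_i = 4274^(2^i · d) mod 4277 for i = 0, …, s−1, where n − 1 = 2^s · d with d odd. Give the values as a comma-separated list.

1453, 2648

n − 1 = 4276 = 2^2 · 1069, so s = 2 and d = 1069.
x_0 = 4274^1069 mod 4277 = 1453.
x_1 = 1453^2 mod 4277 = 2648.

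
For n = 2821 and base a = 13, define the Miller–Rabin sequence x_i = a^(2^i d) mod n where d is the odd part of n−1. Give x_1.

2171

n − 1 = 2820 = 2^2 · 705, so s = 2 and d = 705.
x_0 = 13^705 mod 2821 = 650.
x_1 = 650^2 mod 2821 = 2171.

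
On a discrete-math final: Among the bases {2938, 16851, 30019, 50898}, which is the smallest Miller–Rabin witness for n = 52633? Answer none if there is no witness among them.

n − 1 = 52632 = 2^3 · 6579, so s = 3 and d = 6579.
Base 2938: x_0 = 2938^6579 mod 52633 = 52632. x_0 = 52632 ≡ −1, so 2938 is not a witness.
Base 16851: x_0 = 16851^6579 mod 52633 = 22968. x_0 is neither 1 nor 52632, so continue squaring. x_1 = 22968^2 mod 52633 = 41098. x_2 = 41098^2 mod 52633 = 1. x_2 = 1 but x_1 ≠ ±1, a nontrivial square root of 1 — 16851 is a witness and 52633 is composite.
Base 30019: x_0 = 30019^6579 mod 52633 = 37596. x_0 is neither 1 nor 52632, so continue squaring. x_1 = 37596^2 mod 52633 = 1. x_1 = 1 but x_0 ≠ ±1, a nontrivial square root of 1 — 30019 is a witness and 52633 is composite.
Base 50898: x_0 = 50898^6579 mod 52633 = 15863. x_0 is neither 1 nor 52632, so continue squaring. x_1 = 15863^2 mod 52633 = 49029. x_2 = 49029^2 mod 52633 = 41098. Reached i = s−1 = 2 without hitting −1: 50898 is a Miller–Rabin witness and 52633 is composite.
The smallest witness among the given bases is 16851.

16851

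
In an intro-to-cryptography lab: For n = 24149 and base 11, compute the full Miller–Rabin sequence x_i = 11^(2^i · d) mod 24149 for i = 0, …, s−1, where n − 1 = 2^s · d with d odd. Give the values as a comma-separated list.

n − 1 = 24148 = 2^2 · 6037, so s = 2 and d = 6037.
x_0 = 11^6037 mod 24149 = 1284.
x_1 = 1284^2 mod 24149 = 6524.

1284, 6524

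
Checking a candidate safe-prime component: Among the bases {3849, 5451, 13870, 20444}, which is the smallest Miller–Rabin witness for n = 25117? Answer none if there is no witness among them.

none

n − 1 = 25116 = 2^2 · 6279, so s = 2 and d = 6279.
Base 3849: x_0 = 3849^6279 mod 25117 = 13486. x_0 is neither 1 nor 25116, so continue squaring. x_1 = 13486^2 mod 25117 = 25116. x_1 ≡ −1, so 3849 is not a witness.
Base 5451: x_0 = 5451^6279 mod 25117 = 11631. x_0 is neither 1 nor 25116, so continue squaring. x_1 = 11631^2 mod 25117 = 25116. x_1 ≡ −1, so 5451 is not a witness.
Base 13870: x_0 = 13870^6279 mod 25117 = 1. x_0 = 1, so 13870 is not a witness.
Base 20444: x_0 = 20444^6279 mod 25117 = 13486. x_0 is neither 1 nor 25116, so continue squaring. x_1 = 13486^2 mod 25117 = 25116. x_1 ≡ −1, so 20444 is not a witness.
No listed base is a witness for 25117.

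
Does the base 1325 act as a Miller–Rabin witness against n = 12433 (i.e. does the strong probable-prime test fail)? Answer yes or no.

no

n − 1 = 12432 = 2^4 · 777, so s = 4 and d = 777.
x_0 = 1325^777 mod 12433 = 1414.
x_0 is neither 1 nor 12432, so continue squaring.
x_1 = 1414^2 mod 12433 = 10116.
x_2 = 10116^2 mod 12433 = 9866.
x_3 = 9866^2 mod 12433 = 12432.
x_3 ≡ −1, so 1325 is not a witness.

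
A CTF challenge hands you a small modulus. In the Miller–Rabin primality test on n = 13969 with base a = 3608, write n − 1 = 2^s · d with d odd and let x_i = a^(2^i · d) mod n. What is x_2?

8011

n − 1 = 13968 = 2^4 · 873, so s = 4 and d = 873.
x_0 = 3608^873 mod 13969 = 12258.
x_1 = 12258^2 mod 13969 = 8000.
x_2 = 8000^2 mod 13969 = 8011.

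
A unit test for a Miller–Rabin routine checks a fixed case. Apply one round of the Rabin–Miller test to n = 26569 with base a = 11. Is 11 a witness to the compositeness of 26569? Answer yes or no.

yes

n − 1 = 26568 = 2^3 · 3321, so s = 3 and d = 3321.
Repeated squaring mod 26569: 11^1 ≡ 11, 11^2 ≡ 121, 11^4 ≡ 14641, 11^8 ≡ 189, 11^16 ≡ 9152, 11^32 ≡ 13616, 11^64 ≡ 23543, 11^128 ≡ 16940, 11^256 ≡ 18400, 11^512 ≡ 17802, 11^1024 ≡ 22741, 11^2048 ≡ 14065.
3321 = 2048 + 1024 + 128 + 64 + 32 + 16 + 8 + 1, so 11^3321 ≡ 14065·22741·16940·23543·13616·9152·189·11 ≡ 8312 (mod 26569).
x_0 = 11^3321 mod 26569 = 8312.
x_0 is neither 1 nor 26568, so continue squaring.
x_1 = 8312^2 mod 26569 = 9944.
x_2 = 9944^2 mod 26569 = 19887.
Reached i = s−1 = 2 without hitting −1: 11 is a Miller–Rabin witness and 26569 is composite.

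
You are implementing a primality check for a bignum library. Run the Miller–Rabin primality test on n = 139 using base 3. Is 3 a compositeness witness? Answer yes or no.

no

n − 1 = 138 = 2^1 · 69, so s = 1 and d = 69.
Repeated squaring mod 139: 3^1 ≡ 3, 3^2 ≡ 9, 3^4 ≡ 81, 3^8 ≡ 28, 3^16 ≡ 89, 3^32 ≡ 137, 3^64 ≡ 4.
69 = 64 + 4 + 1, so 3^69 ≡ 4·81·3 ≡ 138 (mod 139).
x_0 = 3^69 mod 139 = 138.
x_0 = 138 ≡ −1, so 3 is not a witness.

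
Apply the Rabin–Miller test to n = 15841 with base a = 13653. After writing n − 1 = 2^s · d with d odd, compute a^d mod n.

n − 1 = 15840 = 2^5 · 495, so s = 5 and d = 495.
13653^495 mod 15841 = 15623.

15623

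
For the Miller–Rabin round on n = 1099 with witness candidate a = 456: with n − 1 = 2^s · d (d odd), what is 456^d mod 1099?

78

n − 1 = 1098 = 2^1 · 549, so s = 1 and d = 549.
Repeated squaring mod 1099: 456^1 ≡ 456, 456^2 ≡ 225, 456^4 ≡ 71, 456^8 ≡ 645, 456^16 ≡ 603, 456^32 ≡ 939, 456^64 ≡ 323, 456^128 ≡ 1023, 456^256 ≡ 281, 456^512 ≡ 932.
549 = 512 + 32 + 4 + 1, so 456^549 ≡ 932·939·71·456 ≡ 78 (mod 1099).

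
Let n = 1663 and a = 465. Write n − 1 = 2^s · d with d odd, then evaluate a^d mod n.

1662

n − 1 = 1662 = 2^1 · 831, so s = 1 and d = 831.
465^831 mod 1663 = 1662.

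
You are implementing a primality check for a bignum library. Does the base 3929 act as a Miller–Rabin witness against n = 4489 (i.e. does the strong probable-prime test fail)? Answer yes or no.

n − 1 = 4488 = 2^3 · 561, so s = 3 and d = 561.
Repeated squaring mod 4489: 3929^1 ≡ 3929, 3929^2 ≡ 3859, 3929^4 ≡ 1868, 3929^8 ≡ 1471, 3929^16 ≡ 143, 3929^32 ≡ 2493, 3929^64 ≡ 2273, 3929^128 ≡ 4179, 3929^256 ≡ 1831, 3929^512 ≡ 3767.
561 = 512 + 32 + 16 + 1, so 3929^561 ≡ 3767·2493·143·3929 ≡ 4488 (mod 4489).
x_0 = 3929^561 mod 4489 = 4488.
x_0 = 4488 ≡ −1, so 3929 is not a witness.

no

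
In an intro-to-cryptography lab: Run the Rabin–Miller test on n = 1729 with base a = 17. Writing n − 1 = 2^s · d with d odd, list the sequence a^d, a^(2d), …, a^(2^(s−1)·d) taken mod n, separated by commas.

n − 1 = 1728 = 2^6 · 27, so s = 6 and d = 27.
x_0 = 17^27 mod 1729 = 818.
x_1 = 818^2 mod 1729 = 1.
x_2 = 1^2 mod 1729 = 1.
x_3 = 1^2 mod 1729 = 1.
x_4 = 1^2 mod 1729 = 1.
x_5 = 1^2 mod 1729 = 1.

818, 1, 1, 1, 1, 1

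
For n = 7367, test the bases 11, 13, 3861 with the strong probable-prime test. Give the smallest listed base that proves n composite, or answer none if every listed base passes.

11

n − 1 = 7366 = 2^1 · 3683, so s = 1 and d = 3683.
Base 11: x_0 = 11^3683 mod 7367 = 4333. x_0 ∉ {1, 7366} and s = 1, so 11 is a Miller–Rabin witness and 7367 is composite.
Base 13: x_0 = 13^3683 mod 7367 = 4287. x_0 ∉ {1, 7366} and s = 1, so 13 is a Miller–Rabin witness and 7367 is composite.
Base 3861: x_0 = 3861^3683 mod 7367 = 1935. x_0 ∉ {1, 7366} and s = 1, so 3861 is a Miller–Rabin witness and 7367 is composite.
The smallest witness among the given bases is 11.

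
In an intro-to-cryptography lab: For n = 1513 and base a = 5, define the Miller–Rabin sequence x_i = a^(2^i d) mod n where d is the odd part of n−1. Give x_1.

n − 1 = 1512 = 2^3 · 189, so s = 3 and d = 189.
x_0 = 5^189 mod 1513 = 1108.
x_1 = 1108^2 mod 1513 = 621.

621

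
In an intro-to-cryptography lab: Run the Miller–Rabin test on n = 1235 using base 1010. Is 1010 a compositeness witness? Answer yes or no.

yes

n − 1 = 1234 = 2^1 · 617, so s = 1 and d = 617.
Repeated squaring mod 1235: 1010^1 ≡ 1010, 1010^2 ≡ 1225, 1010^4 ≡ 100, 1010^8 ≡ 120, 1010^16 ≡ 815, 1010^32 ≡ 1030, 1010^64 ≡ 35, 1010^128 ≡ 1225, 1010^256 ≡ 100, 1010^512 ≡ 120.
617 = 512 + 64 + 32 + 8 + 1, so 1010^617 ≡ 120·35·1030·120·1010 ≡ 965 (mod 1235).
x_0 = 1010^617 mod 1235 = 965.
x_0 ∉ {1, 1234} and s = 1, so 1010 is a Miller–Rabin witness and 1235 is composite.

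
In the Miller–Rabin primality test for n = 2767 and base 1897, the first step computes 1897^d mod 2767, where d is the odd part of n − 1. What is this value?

1

n − 1 = 2766 = 2^1 · 1383, so s = 1 and d = 1383.
Repeated squaring mod 2767: 1897^1 ≡ 1897, 1897^2 ≡ 1509, 1897^4 ≡ 2607, 1897^8 ≡ 697, 1897^16 ≡ 1584, 1897^32 ≡ 2154, 1897^64 ≡ 2224, 1897^128 ≡ 1547, 1897^256 ≡ 2521, 1897^512 ≡ 2409, 1897^1024 ≡ 882.
1383 = 1024 + 256 + 64 + 32 + 4 + 2 + 1, so 1897^1383 ≡ 882·2521·2224·2154·2607·1509·1897 ≡ 1 (mod 2767).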